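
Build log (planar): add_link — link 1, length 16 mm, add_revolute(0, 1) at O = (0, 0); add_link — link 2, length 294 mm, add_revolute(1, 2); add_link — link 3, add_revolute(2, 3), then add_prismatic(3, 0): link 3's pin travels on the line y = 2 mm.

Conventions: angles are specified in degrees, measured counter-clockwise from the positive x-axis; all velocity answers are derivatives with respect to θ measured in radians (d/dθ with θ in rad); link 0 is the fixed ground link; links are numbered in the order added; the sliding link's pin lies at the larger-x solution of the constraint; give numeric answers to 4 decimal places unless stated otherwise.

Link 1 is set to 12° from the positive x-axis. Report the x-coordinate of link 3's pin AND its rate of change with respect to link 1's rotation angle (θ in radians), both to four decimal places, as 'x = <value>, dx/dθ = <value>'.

geometry: r = 16 mm, L = 294 mm, e = 2 mm
crank pin P = (r cos θ, r sin θ) = (15.650362, 3.326587)
h = r sin θ − e = 3.326587 − 2 = 1.326587
x = r cos θ + √(L² − h²) = 15.650362 + 293.997007 = 309.647369
dx/dθ = −r sin θ − h·r cos θ/√(L² − h²) (θ in radians; h = 1.326587) = -3.397205

x = 309.6474, dx/dθ = -3.3972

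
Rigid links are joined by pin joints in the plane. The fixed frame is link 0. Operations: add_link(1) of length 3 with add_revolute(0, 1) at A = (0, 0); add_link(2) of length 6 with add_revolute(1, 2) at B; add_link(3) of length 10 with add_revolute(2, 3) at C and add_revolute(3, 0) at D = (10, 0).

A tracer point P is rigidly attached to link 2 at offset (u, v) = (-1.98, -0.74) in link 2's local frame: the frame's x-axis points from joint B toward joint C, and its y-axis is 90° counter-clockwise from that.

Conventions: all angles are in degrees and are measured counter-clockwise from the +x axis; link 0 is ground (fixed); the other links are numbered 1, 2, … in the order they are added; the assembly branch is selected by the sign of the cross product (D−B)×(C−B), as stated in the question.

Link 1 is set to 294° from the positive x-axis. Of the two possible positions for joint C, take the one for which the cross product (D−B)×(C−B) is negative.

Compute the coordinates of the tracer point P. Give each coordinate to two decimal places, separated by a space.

A=(0,0), D=(10.00,0)
B = A + 3.00·(cos294°, sin294°) = (1.2202, -2.7406)
|BD| = 9.1976
circle(B,6.00) ∩ circle(D,10.00): a=1.1196, h=5.8946
  candidates: C₊=(0.5325,3.2198) cross=54.216; C₋=(4.0454,-8.0339) cross=-54.216
  branch - wants cross < 0 → take C=(4.0454,-8.0339) (cross=-54.216)
ex = (C−B)/|BC| = (0.4709,-0.8822); ey = (0.8822,0.4709)
P = B + -1.98·ex + -0.74·ey = (-0.3649,-1.3423)

-0.36 -1.34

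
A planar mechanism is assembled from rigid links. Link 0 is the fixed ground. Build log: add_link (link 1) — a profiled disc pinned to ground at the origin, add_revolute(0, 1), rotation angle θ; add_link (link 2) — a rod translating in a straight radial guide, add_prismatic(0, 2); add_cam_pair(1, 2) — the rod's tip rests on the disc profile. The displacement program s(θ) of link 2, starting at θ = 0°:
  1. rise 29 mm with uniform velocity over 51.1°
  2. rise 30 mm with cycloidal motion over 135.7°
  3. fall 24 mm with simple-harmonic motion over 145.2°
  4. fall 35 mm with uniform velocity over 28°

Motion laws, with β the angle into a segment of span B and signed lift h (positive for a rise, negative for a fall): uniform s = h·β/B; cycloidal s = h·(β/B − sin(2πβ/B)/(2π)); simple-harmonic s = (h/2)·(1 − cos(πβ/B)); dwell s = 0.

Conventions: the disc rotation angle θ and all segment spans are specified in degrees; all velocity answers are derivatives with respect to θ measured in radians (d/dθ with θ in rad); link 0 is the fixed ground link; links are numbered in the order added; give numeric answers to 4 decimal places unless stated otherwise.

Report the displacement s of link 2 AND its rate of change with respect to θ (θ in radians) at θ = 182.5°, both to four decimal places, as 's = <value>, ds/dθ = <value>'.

seg 1 [0°–51.1°] uniform, h=29: full span → s += 29 → s = 29.0000
seg 2 [51.1°–186.8°] cycloidal, h=30: θ=182.5° here. β=131.4, B=135.7. 30·(0.9683 − sin(2π·0.9683)/(2π)) = 29.9937 → s = 58.9937
velocity in seg [51.1°–186.8°] (cycloidal), θ in radians: β = 131.4° = 2.2934 rad, B = 135.7° = 2.3684 rad; ds/dθ = (h/B)(1 − cos(2πβ/B)) = (30/2.3684)(1 − cos(2π·0.9683)) = 0.250228 mm/rad

s = 58.9937, ds/dθ = 0.2502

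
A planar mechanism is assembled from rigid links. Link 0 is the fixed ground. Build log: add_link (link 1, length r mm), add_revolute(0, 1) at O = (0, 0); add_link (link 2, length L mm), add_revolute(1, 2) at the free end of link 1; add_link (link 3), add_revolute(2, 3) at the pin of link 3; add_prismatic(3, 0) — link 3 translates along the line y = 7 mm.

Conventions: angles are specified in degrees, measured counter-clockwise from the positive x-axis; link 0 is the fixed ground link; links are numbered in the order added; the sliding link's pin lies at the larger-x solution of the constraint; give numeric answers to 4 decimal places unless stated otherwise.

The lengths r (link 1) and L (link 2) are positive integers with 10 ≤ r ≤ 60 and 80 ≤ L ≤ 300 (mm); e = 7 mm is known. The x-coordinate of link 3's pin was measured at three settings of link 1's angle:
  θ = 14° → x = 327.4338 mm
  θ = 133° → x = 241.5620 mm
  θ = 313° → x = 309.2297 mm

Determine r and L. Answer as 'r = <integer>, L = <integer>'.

constraint per measurement: (x − r cos θ)² + (r sin θ − e)² = L²
subtracting the θ₁ and θ₂ equations cancels the r² and L² terms:
r = (x₁² − x₂²) / (2[(x₁cos θ₁ + e sin θ₁) − (x₂cos θ₂ + e sin θ₂)]) = 51.0000 → r = 51
L² = (x₁ − r cos θ₁)² + (r sin θ₁ − e)² = 77283.9842 → L = 278.0000 → L = 278
check at θ₃=313°: x = 309.2297 (printed 309.2297) ✓

r = 51, L = 278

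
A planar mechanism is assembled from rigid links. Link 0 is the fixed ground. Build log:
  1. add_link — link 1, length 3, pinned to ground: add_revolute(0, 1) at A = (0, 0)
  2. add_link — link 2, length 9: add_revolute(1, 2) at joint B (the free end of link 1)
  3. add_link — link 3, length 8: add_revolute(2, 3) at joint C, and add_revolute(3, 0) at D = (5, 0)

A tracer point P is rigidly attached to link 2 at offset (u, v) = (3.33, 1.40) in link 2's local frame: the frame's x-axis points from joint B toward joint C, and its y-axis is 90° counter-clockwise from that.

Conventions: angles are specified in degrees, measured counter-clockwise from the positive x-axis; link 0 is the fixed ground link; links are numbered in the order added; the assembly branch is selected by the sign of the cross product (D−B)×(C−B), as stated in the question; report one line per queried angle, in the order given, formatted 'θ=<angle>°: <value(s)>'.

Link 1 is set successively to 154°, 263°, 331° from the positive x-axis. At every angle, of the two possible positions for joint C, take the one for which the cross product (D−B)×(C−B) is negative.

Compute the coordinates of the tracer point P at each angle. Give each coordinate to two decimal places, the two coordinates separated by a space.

A=(0,0), D=(5.00,0)
θ=154°: B = A + 3.00·(cos154°, sin154°) = (-2.6964, 1.3151)
θ=154°: |BD| = 7.8079
θ=154°: circle(B,9.00) ∩ circle(D,8.00): a=4.9926, h=7.4883
θ=154°:   candidates: C₊=(3.4862,7.8555) cross=58.468; C₋=(0.9636,-6.9071) cross=-58.468
θ=154°:   branch - wants cross < 0 → take C=(0.9636,-6.9071) (cross=-58.468)
θ=154°: ex = (C−B)/|BC| = (0.4067,-0.9136); ey = (0.9136,0.4067)
θ=154°: P = B + 3.33·ex + 1.40·ey = (-0.0632,-1.1578)
θ=263°: B = A + 3.00·(cos263°, sin263°) = (-0.3656, -2.9776)
θ=263°: |BD| = 6.1365
θ=263°: circle(B,9.00) ∩ circle(D,8.00): a=4.4534, h=7.8210
θ=263°:   candidates: C₊=(-0.2667,6.0218) cross=47.993; C₋=(7.3234,-7.6552) cross=-47.993
θ=263°:   branch - wants cross < 0 → take C=(7.3234,-7.6552) (cross=-47.993)
θ=263°: ex = (C−B)/|BC| = (0.8543,-0.5197); ey = (0.5197,0.8543)
θ=263°: P = B + 3.33·ex + 1.40·ey = (3.2069,-3.5123)
θ=331°: B = A + 3.00·(cos331°, sin331°) = (2.6239, -1.4544)
θ=331°: |BD| = 2.7859
θ=331°: circle(B,9.00) ∩ circle(D,8.00): a=4.4440, h=7.8263
θ=331°:   candidates: C₊=(2.3284,7.5407) cross=21.803; C₋=(10.5000,-5.8095) cross=-21.803
θ=331°:   branch - wants cross < 0 → take C=(10.5000,-5.8095) (cross=-21.803)
θ=331°: ex = (C−B)/|BC| = (0.8751,-0.4839); ey = (0.4839,0.8751)
θ=331°: P = B + 3.33·ex + 1.40·ey = (6.2155,-1.8406)

θ=154°: -0.06 -1.16
θ=263°: 3.21 -3.51
θ=331°: 6.22 -1.84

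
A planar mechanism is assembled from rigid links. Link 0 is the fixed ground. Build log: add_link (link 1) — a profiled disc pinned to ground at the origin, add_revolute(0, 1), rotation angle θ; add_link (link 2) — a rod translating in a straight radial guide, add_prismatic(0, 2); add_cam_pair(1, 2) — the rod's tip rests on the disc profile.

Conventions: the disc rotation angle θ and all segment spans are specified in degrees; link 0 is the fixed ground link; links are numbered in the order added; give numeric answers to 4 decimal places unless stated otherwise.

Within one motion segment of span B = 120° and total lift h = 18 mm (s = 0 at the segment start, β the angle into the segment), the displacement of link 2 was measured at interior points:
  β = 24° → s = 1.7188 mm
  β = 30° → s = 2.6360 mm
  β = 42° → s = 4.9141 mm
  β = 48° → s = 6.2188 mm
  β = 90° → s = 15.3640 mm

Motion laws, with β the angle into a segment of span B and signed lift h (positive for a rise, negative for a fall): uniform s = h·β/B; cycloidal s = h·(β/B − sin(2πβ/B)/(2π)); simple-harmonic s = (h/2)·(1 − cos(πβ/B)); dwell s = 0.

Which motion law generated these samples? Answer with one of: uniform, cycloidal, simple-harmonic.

candidates at β/B = r: uniform s = h·r (linear in β); cycloidal s = h·(r − sin(2πr)/(2π)); simple-harmonic s = (h/2)(1 − cos(πr))
β=24°: printed 1.7188 | uniform 3.6000, cycloidal 0.8754, simple-harmonic 1.7188
β=30°: printed 2.6360 | uniform 4.5000, cycloidal 1.6352, simple-harmonic 2.6360
β=42°: printed 4.9141 | uniform 6.3000, cycloidal 3.9823, simple-harmonic 4.9141
β=48°: printed 6.2188 | uniform 7.2000, cycloidal 5.5161, simple-harmonic 6.2188
β=90°: printed 15.3640 | uniform 13.5000, cycloidal 16.3648, simple-harmonic 15.3640
only one law matches every sample → simple-harmonic

simple-harmonic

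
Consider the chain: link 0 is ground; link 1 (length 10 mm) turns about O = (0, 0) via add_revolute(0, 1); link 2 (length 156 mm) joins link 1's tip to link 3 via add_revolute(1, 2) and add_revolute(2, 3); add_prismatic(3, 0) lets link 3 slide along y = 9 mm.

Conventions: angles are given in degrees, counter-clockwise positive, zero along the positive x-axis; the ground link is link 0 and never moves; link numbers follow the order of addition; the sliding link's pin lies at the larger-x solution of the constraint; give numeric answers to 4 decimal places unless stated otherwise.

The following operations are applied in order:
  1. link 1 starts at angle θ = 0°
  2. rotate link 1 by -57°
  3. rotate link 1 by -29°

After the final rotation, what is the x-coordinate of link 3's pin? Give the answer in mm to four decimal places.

geometry: r = 10 mm, L = 156 mm, e = 9 mm; θ starts at 0°
rotate link 1 by -57°: θ ← 0° -57° = -57°
rotate link 1 by -29°: θ ← -57° -29° = -86°
crank pin P = (r cos θ, r sin θ) = (0.697565, -9.975641)
h = r sin θ − e = -9.975641 − 9 = -18.975641
x = r cos θ + √(L² − h²) = 0.697565 + 154.841613 = 155.539178

155.5392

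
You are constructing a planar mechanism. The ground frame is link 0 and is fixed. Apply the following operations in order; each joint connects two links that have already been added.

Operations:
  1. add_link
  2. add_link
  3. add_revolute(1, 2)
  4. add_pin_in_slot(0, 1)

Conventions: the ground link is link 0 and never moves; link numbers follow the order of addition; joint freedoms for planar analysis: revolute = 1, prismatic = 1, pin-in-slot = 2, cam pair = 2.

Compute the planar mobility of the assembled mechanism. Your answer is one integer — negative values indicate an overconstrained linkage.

ground; <1,0,0>
#1 <2,0,0>
#2 <3,0,0>
R:1↔2 J1 <3,1,0>
PS:0↔1 J2 <3,1,1>
3×2 − 2×1 − 1×1 = 3

M = 3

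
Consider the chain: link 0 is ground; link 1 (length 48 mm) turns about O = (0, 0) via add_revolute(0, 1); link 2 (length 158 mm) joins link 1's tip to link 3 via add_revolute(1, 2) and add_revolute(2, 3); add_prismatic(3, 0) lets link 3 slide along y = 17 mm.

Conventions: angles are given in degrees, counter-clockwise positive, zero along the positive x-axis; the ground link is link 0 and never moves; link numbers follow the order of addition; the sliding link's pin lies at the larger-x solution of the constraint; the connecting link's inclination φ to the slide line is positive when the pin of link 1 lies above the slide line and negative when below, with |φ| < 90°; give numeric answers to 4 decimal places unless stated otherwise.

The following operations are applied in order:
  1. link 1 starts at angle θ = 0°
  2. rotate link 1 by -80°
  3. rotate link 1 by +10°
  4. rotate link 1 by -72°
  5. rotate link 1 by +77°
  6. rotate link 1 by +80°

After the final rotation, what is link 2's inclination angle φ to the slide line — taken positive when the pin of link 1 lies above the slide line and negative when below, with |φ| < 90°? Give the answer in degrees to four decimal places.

geometry: r = 48 mm, L = 158 mm, e = 17 mm; θ starts at 0°
rotate link 1 by -80°: θ ← 0° -80° = -80°
rotate link 1 by +10°: θ ← -80° +10° = -70°
rotate link 1 by -72°: θ ← -70° -72° = -142°
rotate link 1 by +77°: θ ← -142° +77° = -65°
rotate link 1 by +80°: θ ← -65° +80° = 15°
h = r sin θ − e = 12.423314 − 17 = -4.576686
sin φ = h / L = -4.576686 / 158 = -0.02896637
φ = arcsin(-0.02896637) = -1.659883°

-1.6599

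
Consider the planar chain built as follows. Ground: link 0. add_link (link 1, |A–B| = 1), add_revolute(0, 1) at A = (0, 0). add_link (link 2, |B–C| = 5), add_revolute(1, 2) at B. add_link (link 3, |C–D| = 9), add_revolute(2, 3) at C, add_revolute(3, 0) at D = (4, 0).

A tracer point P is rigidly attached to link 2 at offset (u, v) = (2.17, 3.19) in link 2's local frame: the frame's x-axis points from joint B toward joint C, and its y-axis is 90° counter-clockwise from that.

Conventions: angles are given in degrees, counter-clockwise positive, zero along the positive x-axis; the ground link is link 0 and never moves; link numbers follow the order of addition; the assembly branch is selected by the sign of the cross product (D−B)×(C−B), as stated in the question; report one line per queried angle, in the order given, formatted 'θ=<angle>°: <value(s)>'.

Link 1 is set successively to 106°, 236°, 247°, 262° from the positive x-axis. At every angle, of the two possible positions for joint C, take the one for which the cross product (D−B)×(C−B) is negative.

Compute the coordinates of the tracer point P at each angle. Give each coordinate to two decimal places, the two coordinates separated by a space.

A=(0,0), D=(4.00,0)
θ=106°: B = A + 1.00·(cos106°, sin106°) = (-0.2756, 0.9613)
θ=106°: |BD| = 4.3824
θ=106°: circle(B,5.00) ∩ circle(D,9.00): a=-4.1981, h=2.7159
θ=106°:   candidates: C₊=(-3.7757,4.5319) cross=11.902; C₋=(-4.9672,-0.7677) cross=-11.902
θ=106°:   branch - wants cross < 0 → take C=(-4.9672,-0.7677) (cross=-11.902)
θ=106°: ex = (C−B)/|BC| = (-0.9383,-0.3458); ey = (0.3458,-0.9383)
θ=106°: P = B + 2.17·ex + 3.19·ey = (-1.2087,-2.7823)
θ=236°: B = A + 1.00·(cos236°, sin236°) = (-0.5592, -0.8290)
θ=236°: |BD| = 4.6340
θ=236°: circle(B,5.00) ∩ circle(D,9.00): a=-3.7254, h=3.3349
θ=236°:   candidates: C₊=(-4.8211,1.7856) cross=15.454; C₋=(-3.6278,-4.7766) cross=-15.454
θ=236°:   branch - wants cross < 0 → take C=(-3.6278,-4.7766) (cross=-15.454)
θ=236°: ex = (C−B)/|BC| = (-0.6137,-0.7895); ey = (0.7895,-0.6137)
θ=236°: P = B + 2.17·ex + 3.19·ey = (0.6276,-4.5001)
θ=247°: B = A + 1.00·(cos247°, sin247°) = (-0.3907, -0.9205)
θ=247°: |BD| = 4.4862
θ=247°: circle(B,5.00) ∩ circle(D,9.00): a=-3.9983, h=3.0023
θ=247°:   candidates: C₊=(-4.9200,1.1975) cross=13.469; C₋=(-3.6879,-4.6793) cross=-13.469
θ=247°:   branch - wants cross < 0 → take C=(-3.6879,-4.6793) (cross=-13.469)
θ=247°: ex = (C−B)/|BC| = (-0.6594,-0.7518); ey = (0.7518,-0.6594)
θ=247°: P = B + 2.17·ex + 3.19·ey = (0.5764,-4.6554)
θ=262°: B = A + 1.00·(cos262°, sin262°) = (-0.1392, -0.9903)
θ=262°: |BD| = 4.2560
θ=262°: circle(B,5.00) ∩ circle(D,9.00): a=-4.4510, h=2.2779
θ=262°:   candidates: C₊=(-4.9980,0.1895) cross=9.695; C₋=(-3.9380,-4.2413) cross=-9.695
θ=262°:   branch - wants cross < 0 → take C=(-3.9380,-4.2413) (cross=-9.695)
θ=262°: ex = (C−B)/|BC| = (-0.7598,-0.6502); ey = (0.6502,-0.7598)
θ=262°: P = B + 2.17·ex + 3.19·ey = (0.2863,-4.8248)

θ=106°: -1.21 -2.78
θ=236°: 0.63 -4.50
θ=247°: 0.58 -4.66
θ=262°: 0.29 -4.82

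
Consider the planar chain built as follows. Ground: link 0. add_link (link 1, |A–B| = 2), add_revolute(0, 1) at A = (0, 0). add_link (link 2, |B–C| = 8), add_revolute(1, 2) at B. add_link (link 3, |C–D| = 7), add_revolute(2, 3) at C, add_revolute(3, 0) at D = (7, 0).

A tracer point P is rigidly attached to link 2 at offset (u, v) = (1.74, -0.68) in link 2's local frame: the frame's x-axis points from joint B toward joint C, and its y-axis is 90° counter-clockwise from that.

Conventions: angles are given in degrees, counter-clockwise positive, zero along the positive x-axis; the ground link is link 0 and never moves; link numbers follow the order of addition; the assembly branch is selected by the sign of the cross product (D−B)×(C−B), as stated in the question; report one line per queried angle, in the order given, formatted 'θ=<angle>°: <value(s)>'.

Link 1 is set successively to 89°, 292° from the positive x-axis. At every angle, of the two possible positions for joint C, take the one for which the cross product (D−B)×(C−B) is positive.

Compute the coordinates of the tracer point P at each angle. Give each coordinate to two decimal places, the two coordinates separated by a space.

A=(0,0), D=(7.00,0)
θ=89°: B = A + 2.00·(cos89°, sin89°) = (0.0349, 1.9997)
θ=89°: |BD| = 7.2465
θ=89°: circle(B,8.00) ∩ circle(D,7.00): a=4.6582, h=6.5039
θ=89°:   candidates: C₊=(6.3070,6.9656) cross=47.130; C₋=(2.7175,-5.5371) cross=-47.130
θ=89°:   branch + wants cross > 0 → take C=(6.3070,6.9656) (cross=47.130)
θ=89°: ex = (C−B)/|BC| = (0.7840,0.6207); ey = (-0.6207,0.7840)
θ=89°: P = B + 1.74·ex + -0.68·ey = (1.8212,2.5467)
θ=292°: B = A + 2.00·(cos292°, sin292°) = (0.7492, -1.8544)
θ=292°: |BD| = 6.5200
θ=292°: circle(B,8.00) ∩ circle(D,7.00): a=4.4103, h=6.6745
θ=292°:   candidates: C₊=(3.0791,5.7988) cross=43.518; C₋=(6.8757,-6.9989) cross=-43.518
θ=292°:   branch + wants cross > 0 → take C=(3.0791,5.7988) (cross=43.518)
θ=292°: ex = (C−B)/|BC| = (0.2912,0.9567); ey = (-0.9567,0.2912)
θ=292°: P = B + 1.74·ex + -0.68·ey = (1.9065,-0.3878)

θ=89°: 1.82 2.55
θ=292°: 1.91 -0.39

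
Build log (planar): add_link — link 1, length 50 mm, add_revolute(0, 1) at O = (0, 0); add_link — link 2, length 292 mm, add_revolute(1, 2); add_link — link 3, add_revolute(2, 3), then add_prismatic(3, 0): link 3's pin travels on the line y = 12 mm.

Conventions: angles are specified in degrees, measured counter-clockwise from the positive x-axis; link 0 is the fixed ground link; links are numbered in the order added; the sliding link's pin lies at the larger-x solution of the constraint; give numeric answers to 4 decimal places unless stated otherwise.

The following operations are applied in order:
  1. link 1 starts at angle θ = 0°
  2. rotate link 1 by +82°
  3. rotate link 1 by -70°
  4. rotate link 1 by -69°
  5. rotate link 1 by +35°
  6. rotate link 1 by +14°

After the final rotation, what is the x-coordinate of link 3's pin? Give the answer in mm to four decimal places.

geometry: r = 50 mm, L = 292 mm, e = 12 mm; θ starts at 0°
rotate link 1 by +82°: θ ← 0° +82° = 82°
rotate link 1 by -70°: θ ← 82° -70° = 12°
rotate link 1 by -69°: θ ← 12° -69° = -57°
rotate link 1 by +35°: θ ← -57° +35° = -22°
rotate link 1 by +14°: θ ← -22° +14° = -8°
crank pin P = (r cos θ, r sin θ) = (49.513403, -6.958655)
h = r sin θ − e = -6.958655 − 12 = -18.958655
x = r cos θ + √(L² − h²) = 49.513403 + 291.383887 = 340.897290

340.8973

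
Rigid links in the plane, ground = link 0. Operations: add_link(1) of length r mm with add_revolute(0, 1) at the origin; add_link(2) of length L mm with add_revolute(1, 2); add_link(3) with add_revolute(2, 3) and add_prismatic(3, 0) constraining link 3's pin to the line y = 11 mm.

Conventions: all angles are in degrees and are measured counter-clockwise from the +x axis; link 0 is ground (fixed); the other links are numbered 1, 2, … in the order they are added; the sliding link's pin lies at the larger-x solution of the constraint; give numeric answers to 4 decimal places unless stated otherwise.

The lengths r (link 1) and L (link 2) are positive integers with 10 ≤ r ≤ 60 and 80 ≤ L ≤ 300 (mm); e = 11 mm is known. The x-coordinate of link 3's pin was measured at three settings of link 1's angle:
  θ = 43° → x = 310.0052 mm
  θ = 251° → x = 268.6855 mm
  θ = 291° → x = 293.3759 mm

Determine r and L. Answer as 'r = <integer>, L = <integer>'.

constraint per measurement: (x − r cos θ)² + (r sin θ − e)² = L²
subtracting the θ₁ and θ₂ equations cancels the r² and L² terms:
r = (x₁² − x₂²) / (2[(x₁cos θ₁ + e sin θ₁) − (x₂cos θ₂ + e sin θ₂)]) = 36.0000 → r = 36
L² = (x₁ − r cos θ₁)² + (r sin θ₁ − e)² = 80655.9929 → L = 284.0000 → L = 284
check at θ₃=291°: x = 293.3759 (printed 293.3759) ✓

r = 36, L = 284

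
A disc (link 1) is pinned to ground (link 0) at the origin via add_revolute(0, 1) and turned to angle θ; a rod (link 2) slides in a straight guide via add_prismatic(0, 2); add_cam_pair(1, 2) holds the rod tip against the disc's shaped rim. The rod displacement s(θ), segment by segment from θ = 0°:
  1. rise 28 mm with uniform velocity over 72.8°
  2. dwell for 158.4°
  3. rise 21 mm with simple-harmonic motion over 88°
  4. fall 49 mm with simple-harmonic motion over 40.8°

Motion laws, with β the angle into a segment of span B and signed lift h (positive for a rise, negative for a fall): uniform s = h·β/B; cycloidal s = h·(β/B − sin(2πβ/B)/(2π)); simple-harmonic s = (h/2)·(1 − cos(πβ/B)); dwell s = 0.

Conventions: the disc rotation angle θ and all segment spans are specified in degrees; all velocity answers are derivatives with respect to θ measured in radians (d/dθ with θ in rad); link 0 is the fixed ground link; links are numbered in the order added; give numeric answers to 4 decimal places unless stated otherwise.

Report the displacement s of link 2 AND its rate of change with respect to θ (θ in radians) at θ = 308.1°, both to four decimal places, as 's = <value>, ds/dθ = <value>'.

segment 1 (0° to 72.8°, uniform, h = 28) is passed completely: s = 0.0000 + (28) = 28.0000
segment 2 (72.8° to 231.2°, dwell): s unchanged at 28.0000
θ = 308.1° falls in segment 3 (231.2° to 319.2°, simple-harmonic, h = 21): β = 308.1 − 231.2 = 76.9°, B = 88°; Δs = 21/2·(1 − cos(π·0.8739)) = 20.1863; s = 28.0000 + 20.1863 = 48.1863
velocity in seg [231.2°–319.2°] (simple-harmonic), θ in radians: β = 76.9° = 1.3422 rad, B = 88° = 1.5359 rad; ds/dθ = (πh/(2B)) sin(πβ/B) = (π·21/(2·1.5359)) sin(π·0.8739) = 8.289781 mm/rad

s = 48.1863, ds/dθ = 8.2898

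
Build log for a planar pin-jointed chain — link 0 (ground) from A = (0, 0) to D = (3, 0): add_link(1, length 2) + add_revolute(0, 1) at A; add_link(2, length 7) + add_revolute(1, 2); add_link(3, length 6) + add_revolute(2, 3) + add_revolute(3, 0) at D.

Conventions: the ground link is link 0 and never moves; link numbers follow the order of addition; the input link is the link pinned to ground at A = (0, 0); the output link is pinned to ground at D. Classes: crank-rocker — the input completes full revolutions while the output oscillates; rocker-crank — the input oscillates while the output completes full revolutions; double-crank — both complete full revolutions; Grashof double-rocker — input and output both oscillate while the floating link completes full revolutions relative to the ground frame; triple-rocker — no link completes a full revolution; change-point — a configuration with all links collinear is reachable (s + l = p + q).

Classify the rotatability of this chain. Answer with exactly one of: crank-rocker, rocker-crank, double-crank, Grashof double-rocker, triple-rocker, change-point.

lengths: ground=3, input=2, coupler=7, output=6
sorted: s=2 (shortest), l=7 (longest), p+q=9
s + l = 9 vs p + q = 9
s + l = p + q → change-point (collinear configuration reachable)

change-point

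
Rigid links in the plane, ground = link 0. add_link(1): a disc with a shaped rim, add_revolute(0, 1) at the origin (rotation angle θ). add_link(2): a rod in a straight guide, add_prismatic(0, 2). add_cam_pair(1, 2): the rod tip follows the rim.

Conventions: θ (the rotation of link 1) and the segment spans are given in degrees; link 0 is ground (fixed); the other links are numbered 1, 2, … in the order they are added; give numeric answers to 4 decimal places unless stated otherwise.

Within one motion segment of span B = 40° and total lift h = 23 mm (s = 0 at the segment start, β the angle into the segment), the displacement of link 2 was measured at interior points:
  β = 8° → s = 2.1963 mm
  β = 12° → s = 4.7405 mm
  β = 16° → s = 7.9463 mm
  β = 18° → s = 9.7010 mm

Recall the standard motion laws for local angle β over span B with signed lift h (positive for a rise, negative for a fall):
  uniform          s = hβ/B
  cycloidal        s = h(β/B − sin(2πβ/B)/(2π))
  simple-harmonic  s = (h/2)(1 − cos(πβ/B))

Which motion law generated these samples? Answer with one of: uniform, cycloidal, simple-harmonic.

candidates at β/B = r: uniform s = h·r (linear in β); cycloidal s = h·(r − sin(2πr)/(2π)); simple-harmonic s = (h/2)(1 − cos(πr))
β=8°: printed 2.1963 | uniform 4.6000, cycloidal 1.1186, simple-harmonic 2.1963
β=12°: printed 4.7405 | uniform 6.9000, cycloidal 3.4186, simple-harmonic 4.7405
β=16°: printed 7.9463 | uniform 9.2000, cycloidal 7.0484, simple-harmonic 7.9463
β=18°: printed 9.7010 | uniform 10.3500, cycloidal 9.2188, simple-harmonic 9.7010
only one law matches every sample → simple-harmonic

simple-harmonic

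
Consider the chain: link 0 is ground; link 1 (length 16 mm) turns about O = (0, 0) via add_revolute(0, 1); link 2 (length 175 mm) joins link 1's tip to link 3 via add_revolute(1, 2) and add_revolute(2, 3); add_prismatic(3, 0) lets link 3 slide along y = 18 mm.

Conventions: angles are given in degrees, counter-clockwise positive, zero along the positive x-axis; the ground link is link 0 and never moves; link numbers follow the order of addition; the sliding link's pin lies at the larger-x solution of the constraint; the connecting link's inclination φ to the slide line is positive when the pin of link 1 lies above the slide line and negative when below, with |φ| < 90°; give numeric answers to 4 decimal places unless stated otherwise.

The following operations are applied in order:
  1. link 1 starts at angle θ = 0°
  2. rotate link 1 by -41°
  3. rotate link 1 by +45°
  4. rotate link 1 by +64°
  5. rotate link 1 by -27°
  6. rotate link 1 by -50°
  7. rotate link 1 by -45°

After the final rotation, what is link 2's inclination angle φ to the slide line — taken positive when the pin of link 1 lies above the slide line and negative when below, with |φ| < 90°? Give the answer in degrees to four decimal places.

geometry: r = 16 mm, L = 175 mm, e = 18 mm; θ starts at 0°
rotate link 1 by -41°: θ ← 0° -41° = -41°
rotate link 1 by +45°: θ ← -41° +45° = 4°
rotate link 1 by +64°: θ ← 4° +64° = 68°
rotate link 1 by -27°: θ ← 68° -27° = 41°
rotate link 1 by -50°: θ ← 41° -50° = -9°
rotate link 1 by -45°: θ ← -9° -45° = -54°
h = r sin θ − e = -12.944272 − 18 = -30.944272
sin φ = h / L = -30.944272 / 175 = -0.17682441
φ = arcsin(-0.17682441) = -10.184845°

-10.1848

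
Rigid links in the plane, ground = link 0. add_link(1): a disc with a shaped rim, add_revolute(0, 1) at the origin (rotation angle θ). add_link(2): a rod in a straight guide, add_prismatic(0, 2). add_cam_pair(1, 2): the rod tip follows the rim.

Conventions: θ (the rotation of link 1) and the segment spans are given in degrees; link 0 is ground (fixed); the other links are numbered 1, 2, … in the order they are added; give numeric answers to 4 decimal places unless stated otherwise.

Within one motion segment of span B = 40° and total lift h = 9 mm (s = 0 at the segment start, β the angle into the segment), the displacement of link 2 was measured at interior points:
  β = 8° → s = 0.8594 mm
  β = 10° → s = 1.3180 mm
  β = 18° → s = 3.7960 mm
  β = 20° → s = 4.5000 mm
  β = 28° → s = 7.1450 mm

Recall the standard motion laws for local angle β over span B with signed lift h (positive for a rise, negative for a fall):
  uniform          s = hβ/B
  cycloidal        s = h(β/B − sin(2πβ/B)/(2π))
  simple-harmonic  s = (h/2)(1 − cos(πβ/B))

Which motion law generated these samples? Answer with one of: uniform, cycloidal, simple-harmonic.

candidates at β/B = r: uniform s = h·r (linear in β); cycloidal s = h·(r − sin(2πr)/(2π)); simple-harmonic s = (h/2)(1 − cos(πr))
β=8°: printed 0.8594 | uniform 1.8000, cycloidal 0.4377, simple-harmonic 0.8594
β=10°: printed 1.3180 | uniform 2.2500, cycloidal 0.8176, simple-harmonic 1.3180
β=18°: printed 3.7960 | uniform 4.0500, cycloidal 3.6074, simple-harmonic 3.7960
β=20°: printed 4.5000 | uniform 4.5000, cycloidal 4.5000, simple-harmonic 4.5000
β=28°: printed 7.1450 | uniform 6.3000, cycloidal 7.6623, simple-harmonic 7.1450
only one law matches every sample → simple-harmonic

simple-harmonic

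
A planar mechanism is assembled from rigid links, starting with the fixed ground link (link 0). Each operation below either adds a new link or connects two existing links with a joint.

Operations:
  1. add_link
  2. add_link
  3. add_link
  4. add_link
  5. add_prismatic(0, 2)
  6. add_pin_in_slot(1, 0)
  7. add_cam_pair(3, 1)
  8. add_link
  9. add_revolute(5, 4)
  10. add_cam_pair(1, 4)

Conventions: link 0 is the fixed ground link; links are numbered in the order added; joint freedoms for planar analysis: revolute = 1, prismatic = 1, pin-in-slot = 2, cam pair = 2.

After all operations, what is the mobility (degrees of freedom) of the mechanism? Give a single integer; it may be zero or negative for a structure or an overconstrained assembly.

L=1 J1=0 J2=0
add link → L=2 J1=0 J2=0
add link → L=3 J1=0 J2=0
add link → L=4 J1=0 J2=0
add link → L=5 J1=0 J2=0
P@0,2 dof=1 J1 → L=5 J1=1 J2=0
PS@1,0 dof=2 J2 → L=5 J1=1 J2=1
C@3,1 dof=2 J2 → L=5 J1=1 J2=2
add link → L=6 J1=1 J2=2
R@5,4 dof=1 J1 → L=6 J1=2 J2=2
C@1,4 dof=2 J2 → L=6 J1=2 J2=3
M=3(L−1)−2J1−J2=3·5−2·2−3=8

M = 8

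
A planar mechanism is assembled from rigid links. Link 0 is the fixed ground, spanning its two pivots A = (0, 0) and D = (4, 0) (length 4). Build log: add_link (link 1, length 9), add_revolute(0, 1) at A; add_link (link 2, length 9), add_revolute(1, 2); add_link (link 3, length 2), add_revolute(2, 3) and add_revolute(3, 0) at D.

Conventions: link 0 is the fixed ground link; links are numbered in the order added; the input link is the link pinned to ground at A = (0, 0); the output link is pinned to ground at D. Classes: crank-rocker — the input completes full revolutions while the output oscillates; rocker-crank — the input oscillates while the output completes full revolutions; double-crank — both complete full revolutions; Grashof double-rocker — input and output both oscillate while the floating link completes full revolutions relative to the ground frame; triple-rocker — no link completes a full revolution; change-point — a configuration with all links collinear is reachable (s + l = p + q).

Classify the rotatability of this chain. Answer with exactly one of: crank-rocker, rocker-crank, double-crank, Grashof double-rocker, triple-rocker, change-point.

lengths: ground=4, input=9, coupler=9, output=2
sorted: s=2 (shortest), l=9 (longest), p+q=13
s + l = 11 vs p + q = 13
s + l < p + q (Grashof) with shortest = output link → rocker-crank

rocker-crank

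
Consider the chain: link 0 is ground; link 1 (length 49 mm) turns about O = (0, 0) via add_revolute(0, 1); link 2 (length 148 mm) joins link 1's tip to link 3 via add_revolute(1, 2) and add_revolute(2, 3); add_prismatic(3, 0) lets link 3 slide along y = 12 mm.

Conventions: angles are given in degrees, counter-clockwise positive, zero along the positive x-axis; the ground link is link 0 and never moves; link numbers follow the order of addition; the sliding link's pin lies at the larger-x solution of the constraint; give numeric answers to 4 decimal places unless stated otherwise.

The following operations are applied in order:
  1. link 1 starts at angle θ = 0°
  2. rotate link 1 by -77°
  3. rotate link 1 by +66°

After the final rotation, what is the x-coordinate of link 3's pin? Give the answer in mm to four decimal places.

geometry: r = 49 mm, L = 148 mm, e = 12 mm; θ starts at 0°
rotate link 1 by -77°: θ ← 0° -77° = -77°
rotate link 1 by +66°: θ ← -77° +66° = -11°
crank pin P = (r cos θ, r sin θ) = (48.099732, -9.349641)
h = r sin θ − e = -9.349641 − 12 = -21.349641
x = r cos θ + √(L² − h²) = 48.099732 + 146.452015 = 194.551747

194.5517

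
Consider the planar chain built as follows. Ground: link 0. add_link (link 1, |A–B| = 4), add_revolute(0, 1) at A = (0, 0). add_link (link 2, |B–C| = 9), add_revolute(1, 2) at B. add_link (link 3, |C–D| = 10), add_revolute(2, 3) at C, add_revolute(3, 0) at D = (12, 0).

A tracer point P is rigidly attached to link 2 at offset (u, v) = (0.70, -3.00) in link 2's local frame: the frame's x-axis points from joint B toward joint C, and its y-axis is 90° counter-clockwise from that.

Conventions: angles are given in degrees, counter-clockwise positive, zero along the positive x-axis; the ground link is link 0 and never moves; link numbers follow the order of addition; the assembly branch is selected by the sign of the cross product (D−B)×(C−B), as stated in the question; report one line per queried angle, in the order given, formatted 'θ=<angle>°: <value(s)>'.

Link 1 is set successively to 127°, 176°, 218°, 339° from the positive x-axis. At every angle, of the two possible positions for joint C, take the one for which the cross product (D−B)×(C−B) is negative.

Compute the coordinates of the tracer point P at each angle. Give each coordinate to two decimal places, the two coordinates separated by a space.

A=(0,0), D=(12.00,0)
θ=127°: B = A + 4.00·(cos127°, sin127°) = (-2.4073, 3.1945)
θ=127°: |BD| = 14.7572
θ=127°: circle(B,9.00) ∩ circle(D,10.00): a=6.7348, h=5.9701
θ=127°:   candidates: C₊=(5.4602,7.5652) cross=88.102; C₋=(2.8755,-4.0919) cross=-88.102
θ=127°:   branch - wants cross < 0 → take C=(2.8755,-4.0919) (cross=-88.102)
θ=127°: ex = (C−B)/|BC| = (0.5870,-0.8096); ey = (0.8096,0.5870)
θ=127°: P = B + 0.70·ex + -3.00·ey = (-4.4252,0.8669)
θ=176°: B = A + 4.00·(cos176°, sin176°) = (-3.9903, 0.2790)
θ=176°: |BD| = 15.9927
θ=176°: circle(B,9.00) ∩ circle(D,10.00): a=7.4023, h=5.1191
θ=176°:   candidates: C₊=(3.5003,5.2682) cross=81.869; C₋=(3.3216,-4.9685) cross=-81.869
θ=176°:   branch - wants cross < 0 → take C=(3.3216,-4.9685) (cross=-81.869)
θ=176°: ex = (C−B)/|BC| = (0.8124,-0.5831); ey = (0.5831,0.8124)
θ=176°: P = B + 0.70·ex + -3.00·ey = (-5.1707,-2.5664)
θ=218°: B = A + 4.00·(cos218°, sin218°) = (-3.1520, -2.4626)
θ=218°: |BD| = 15.3509
θ=218°: circle(B,9.00) ∩ circle(D,10.00): a=7.0566, h=5.5861
θ=218°:   candidates: C₊=(2.9170,4.1832) cross=85.752; C₋=(4.7093,-6.8444) cross=-85.752
θ=218°:   branch - wants cross < 0 → take C=(4.7093,-6.8444) (cross=-85.752)
θ=218°: ex = (C−B)/|BC| = (0.8735,-0.4869); ey = (0.4869,0.8735)
θ=218°: P = B + 0.70·ex + -3.00·ey = (-4.0012,-5.4239)
θ=339°: B = A + 4.00·(cos339°, sin339°) = (3.7343, -1.4335)
θ=339°: |BD| = 8.3891
θ=339°: circle(B,9.00) ∩ circle(D,10.00): a=3.0621, h=8.4631
θ=339°:   candidates: C₊=(5.3053,7.4284) cross=70.997; C₋=(8.1975,-9.2488) cross=-70.997
θ=339°:   branch - wants cross < 0 → take C=(8.1975,-9.2488) (cross=-70.997)
θ=339°: ex = (C−B)/|BC| = (0.4959,-0.8684); ey = (0.8684,0.4959)
θ=339°: P = B + 0.70·ex + -3.00·ey = (1.4763,-3.5291)

θ=127°: -4.43 0.87
θ=176°: -5.17 -2.57
θ=218°: -4.00 -5.42
θ=339°: 1.48 -3.53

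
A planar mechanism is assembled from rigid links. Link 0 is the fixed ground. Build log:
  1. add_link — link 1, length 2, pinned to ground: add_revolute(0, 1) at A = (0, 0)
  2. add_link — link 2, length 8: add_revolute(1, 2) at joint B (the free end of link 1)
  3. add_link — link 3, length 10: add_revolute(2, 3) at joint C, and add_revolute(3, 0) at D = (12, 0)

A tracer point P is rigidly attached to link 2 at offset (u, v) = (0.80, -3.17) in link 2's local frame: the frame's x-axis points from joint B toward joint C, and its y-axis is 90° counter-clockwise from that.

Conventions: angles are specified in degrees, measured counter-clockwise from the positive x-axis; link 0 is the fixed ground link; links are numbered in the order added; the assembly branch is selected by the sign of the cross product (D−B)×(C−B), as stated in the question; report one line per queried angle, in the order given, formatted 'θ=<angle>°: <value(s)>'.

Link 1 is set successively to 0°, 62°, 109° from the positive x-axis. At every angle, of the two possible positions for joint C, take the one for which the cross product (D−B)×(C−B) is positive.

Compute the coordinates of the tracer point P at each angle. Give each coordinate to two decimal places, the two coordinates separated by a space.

A=(0,0), D=(12.00,0)
θ=0°: B = A + 2.00·(cos0°, sin0°) = (2.0000, 0.0000)
θ=0°: |BD| = 10.0000
θ=0°: circle(B,8.00) ∩ circle(D,10.00): a=3.2000, h=7.3321
θ=0°:   candidates: C₊=(5.2000,7.3321) cross=73.321; C₋=(5.2000,-7.3321) cross=-73.321
θ=0°:   branch + wants cross > 0 → take C=(5.2000,7.3321) (cross=73.321)
θ=0°: ex = (C−B)/|BC| = (0.4000,0.9165); ey = (-0.9165,0.4000)
θ=0°: P = B + 0.80·ex + -3.17·ey = (5.2254,-0.5348)
θ=62°: B = A + 2.00·(cos62°, sin62°) = (0.9389, 1.7659)
θ=62°: |BD| = 11.2011
θ=62°: circle(B,8.00) ∩ circle(D,10.00): a=3.9936, h=6.9319
θ=62°:   candidates: C₊=(5.9754,7.9815) cross=77.645; C₋=(3.7898,-5.7089) cross=-77.645
θ=62°:   branch + wants cross > 0 → take C=(5.9754,7.9815) (cross=77.645)
θ=62°: ex = (C−B)/|BC| = (0.6296,0.7770); ey = (-0.7770,0.6296)
θ=62°: P = B + 0.80·ex + -3.17·ey = (3.9055,0.3918)
θ=109°: B = A + 2.00·(cos109°, sin109°) = (-0.6511, 1.8910)
θ=109°: |BD| = 12.7917
θ=109°: circle(B,8.00) ∩ circle(D,10.00): a=4.9887, h=6.2540
θ=109°:   candidates: C₊=(5.2073,7.3389) cross=80.000; C₋=(3.3582,-5.0318) cross=-80.000
θ=109°:   branch + wants cross > 0 → take C=(5.2073,7.3389) (cross=80.000)
θ=109°: ex = (C−B)/|BC| = (0.7323,0.6810); ey = (-0.6810,0.7323)
θ=109°: P = B + 0.80·ex + -3.17·ey = (2.0934,0.1144)

θ=0°: 5.23 -0.53
θ=62°: 3.91 0.39
θ=109°: 2.09 0.11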